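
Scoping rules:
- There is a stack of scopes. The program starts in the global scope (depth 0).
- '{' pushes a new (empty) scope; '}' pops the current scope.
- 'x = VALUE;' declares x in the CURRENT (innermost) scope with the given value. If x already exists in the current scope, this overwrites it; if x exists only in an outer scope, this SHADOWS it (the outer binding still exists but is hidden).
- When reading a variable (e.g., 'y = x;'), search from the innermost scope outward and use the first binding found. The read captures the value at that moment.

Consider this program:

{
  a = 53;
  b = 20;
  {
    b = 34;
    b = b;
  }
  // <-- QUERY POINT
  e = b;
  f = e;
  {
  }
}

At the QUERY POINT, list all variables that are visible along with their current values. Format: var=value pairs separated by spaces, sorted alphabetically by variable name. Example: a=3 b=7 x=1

Answer: a=53 b=20

Derivation:
Step 1: enter scope (depth=1)
Step 2: declare a=53 at depth 1
Step 3: declare b=20 at depth 1
Step 4: enter scope (depth=2)
Step 5: declare b=34 at depth 2
Step 6: declare b=(read b)=34 at depth 2
Step 7: exit scope (depth=1)
Visible at query point: a=53 b=20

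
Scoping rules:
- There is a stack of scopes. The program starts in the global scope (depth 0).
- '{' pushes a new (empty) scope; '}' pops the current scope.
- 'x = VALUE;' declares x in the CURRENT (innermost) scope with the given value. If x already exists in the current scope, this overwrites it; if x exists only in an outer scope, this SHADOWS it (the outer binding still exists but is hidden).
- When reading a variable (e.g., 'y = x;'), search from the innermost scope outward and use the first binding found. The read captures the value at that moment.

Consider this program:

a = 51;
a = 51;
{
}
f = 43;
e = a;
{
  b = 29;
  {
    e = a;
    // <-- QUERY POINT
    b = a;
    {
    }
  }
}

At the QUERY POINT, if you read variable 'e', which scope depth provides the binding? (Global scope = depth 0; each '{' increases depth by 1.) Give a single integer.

Step 1: declare a=51 at depth 0
Step 2: declare a=51 at depth 0
Step 3: enter scope (depth=1)
Step 4: exit scope (depth=0)
Step 5: declare f=43 at depth 0
Step 6: declare e=(read a)=51 at depth 0
Step 7: enter scope (depth=1)
Step 8: declare b=29 at depth 1
Step 9: enter scope (depth=2)
Step 10: declare e=(read a)=51 at depth 2
Visible at query point: a=51 b=29 e=51 f=43

Answer: 2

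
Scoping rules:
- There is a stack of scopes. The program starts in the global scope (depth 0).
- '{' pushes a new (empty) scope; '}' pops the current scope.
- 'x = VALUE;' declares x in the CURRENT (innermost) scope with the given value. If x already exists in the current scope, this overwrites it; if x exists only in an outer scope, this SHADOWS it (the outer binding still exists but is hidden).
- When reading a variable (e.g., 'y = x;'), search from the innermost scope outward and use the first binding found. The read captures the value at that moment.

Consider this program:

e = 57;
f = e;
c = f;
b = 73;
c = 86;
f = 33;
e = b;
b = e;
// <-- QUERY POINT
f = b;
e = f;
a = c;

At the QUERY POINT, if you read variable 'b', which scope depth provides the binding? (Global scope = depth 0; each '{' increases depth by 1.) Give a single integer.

Step 1: declare e=57 at depth 0
Step 2: declare f=(read e)=57 at depth 0
Step 3: declare c=(read f)=57 at depth 0
Step 4: declare b=73 at depth 0
Step 5: declare c=86 at depth 0
Step 6: declare f=33 at depth 0
Step 7: declare e=(read b)=73 at depth 0
Step 8: declare b=(read e)=73 at depth 0
Visible at query point: b=73 c=86 e=73 f=33

Answer: 0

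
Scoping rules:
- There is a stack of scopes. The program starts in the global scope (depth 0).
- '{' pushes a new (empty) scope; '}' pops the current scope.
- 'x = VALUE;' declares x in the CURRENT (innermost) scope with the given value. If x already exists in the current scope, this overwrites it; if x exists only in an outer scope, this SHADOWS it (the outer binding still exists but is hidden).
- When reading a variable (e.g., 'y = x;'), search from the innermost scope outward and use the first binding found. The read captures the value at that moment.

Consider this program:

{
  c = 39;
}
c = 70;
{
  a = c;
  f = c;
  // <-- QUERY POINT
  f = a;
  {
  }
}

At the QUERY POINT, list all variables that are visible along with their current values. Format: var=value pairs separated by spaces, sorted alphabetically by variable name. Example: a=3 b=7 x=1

Step 1: enter scope (depth=1)
Step 2: declare c=39 at depth 1
Step 3: exit scope (depth=0)
Step 4: declare c=70 at depth 0
Step 5: enter scope (depth=1)
Step 6: declare a=(read c)=70 at depth 1
Step 7: declare f=(read c)=70 at depth 1
Visible at query point: a=70 c=70 f=70

Answer: a=70 c=70 f=70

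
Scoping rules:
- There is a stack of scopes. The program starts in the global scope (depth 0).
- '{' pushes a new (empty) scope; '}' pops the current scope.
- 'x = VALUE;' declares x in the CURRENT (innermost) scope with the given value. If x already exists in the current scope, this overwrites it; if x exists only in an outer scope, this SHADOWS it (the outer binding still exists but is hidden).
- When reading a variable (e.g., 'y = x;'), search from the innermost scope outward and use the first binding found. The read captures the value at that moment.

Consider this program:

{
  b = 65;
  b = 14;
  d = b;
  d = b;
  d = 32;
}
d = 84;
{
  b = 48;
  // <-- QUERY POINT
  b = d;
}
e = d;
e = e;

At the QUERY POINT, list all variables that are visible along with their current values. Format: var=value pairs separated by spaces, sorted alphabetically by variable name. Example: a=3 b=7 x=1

Answer: b=48 d=84

Derivation:
Step 1: enter scope (depth=1)
Step 2: declare b=65 at depth 1
Step 3: declare b=14 at depth 1
Step 4: declare d=(read b)=14 at depth 1
Step 5: declare d=(read b)=14 at depth 1
Step 6: declare d=32 at depth 1
Step 7: exit scope (depth=0)
Step 8: declare d=84 at depth 0
Step 9: enter scope (depth=1)
Step 10: declare b=48 at depth 1
Visible at query point: b=48 d=84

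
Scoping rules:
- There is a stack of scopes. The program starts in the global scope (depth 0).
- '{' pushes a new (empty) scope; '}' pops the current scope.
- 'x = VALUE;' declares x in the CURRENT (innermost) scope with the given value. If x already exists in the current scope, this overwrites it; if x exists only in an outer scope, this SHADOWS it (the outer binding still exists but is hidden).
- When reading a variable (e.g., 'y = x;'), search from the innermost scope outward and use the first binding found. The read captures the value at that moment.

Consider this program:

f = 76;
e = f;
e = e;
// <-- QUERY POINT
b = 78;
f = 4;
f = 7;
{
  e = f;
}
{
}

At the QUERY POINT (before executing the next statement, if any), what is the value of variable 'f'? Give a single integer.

Step 1: declare f=76 at depth 0
Step 2: declare e=(read f)=76 at depth 0
Step 3: declare e=(read e)=76 at depth 0
Visible at query point: e=76 f=76

Answer: 76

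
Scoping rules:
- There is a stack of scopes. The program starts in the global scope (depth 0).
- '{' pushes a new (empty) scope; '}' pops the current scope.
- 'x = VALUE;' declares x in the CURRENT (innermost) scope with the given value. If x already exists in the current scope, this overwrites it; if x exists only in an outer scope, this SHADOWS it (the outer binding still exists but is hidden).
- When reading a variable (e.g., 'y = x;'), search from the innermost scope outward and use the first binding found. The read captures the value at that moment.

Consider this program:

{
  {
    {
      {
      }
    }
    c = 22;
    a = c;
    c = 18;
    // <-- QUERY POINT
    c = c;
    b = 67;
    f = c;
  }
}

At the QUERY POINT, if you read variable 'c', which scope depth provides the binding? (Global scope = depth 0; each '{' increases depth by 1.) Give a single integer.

Step 1: enter scope (depth=1)
Step 2: enter scope (depth=2)
Step 3: enter scope (depth=3)
Step 4: enter scope (depth=4)
Step 5: exit scope (depth=3)
Step 6: exit scope (depth=2)
Step 7: declare c=22 at depth 2
Step 8: declare a=(read c)=22 at depth 2
Step 9: declare c=18 at depth 2
Visible at query point: a=22 c=18

Answer: 2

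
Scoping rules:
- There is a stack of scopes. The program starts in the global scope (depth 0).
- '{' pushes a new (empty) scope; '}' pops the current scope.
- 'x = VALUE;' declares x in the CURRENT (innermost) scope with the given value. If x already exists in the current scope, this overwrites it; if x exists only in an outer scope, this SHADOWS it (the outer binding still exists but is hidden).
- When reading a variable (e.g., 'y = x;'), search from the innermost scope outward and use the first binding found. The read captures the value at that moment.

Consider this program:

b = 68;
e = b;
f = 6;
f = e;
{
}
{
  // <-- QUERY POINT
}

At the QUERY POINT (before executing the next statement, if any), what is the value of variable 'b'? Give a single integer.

Answer: 68

Derivation:
Step 1: declare b=68 at depth 0
Step 2: declare e=(read b)=68 at depth 0
Step 3: declare f=6 at depth 0
Step 4: declare f=(read e)=68 at depth 0
Step 5: enter scope (depth=1)
Step 6: exit scope (depth=0)
Step 7: enter scope (depth=1)
Visible at query point: b=68 e=68 f=68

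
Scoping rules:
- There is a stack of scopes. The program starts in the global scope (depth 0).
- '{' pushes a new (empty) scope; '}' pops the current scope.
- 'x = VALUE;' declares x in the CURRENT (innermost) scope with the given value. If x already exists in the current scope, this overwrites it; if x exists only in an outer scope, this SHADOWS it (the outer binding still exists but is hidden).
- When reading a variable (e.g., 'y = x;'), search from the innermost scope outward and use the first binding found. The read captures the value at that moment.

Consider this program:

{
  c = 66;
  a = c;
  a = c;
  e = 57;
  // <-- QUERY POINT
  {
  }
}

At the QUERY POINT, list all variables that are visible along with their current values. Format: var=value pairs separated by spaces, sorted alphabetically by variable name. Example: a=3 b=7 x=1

Step 1: enter scope (depth=1)
Step 2: declare c=66 at depth 1
Step 3: declare a=(read c)=66 at depth 1
Step 4: declare a=(read c)=66 at depth 1
Step 5: declare e=57 at depth 1
Visible at query point: a=66 c=66 e=57

Answer: a=66 c=66 e=57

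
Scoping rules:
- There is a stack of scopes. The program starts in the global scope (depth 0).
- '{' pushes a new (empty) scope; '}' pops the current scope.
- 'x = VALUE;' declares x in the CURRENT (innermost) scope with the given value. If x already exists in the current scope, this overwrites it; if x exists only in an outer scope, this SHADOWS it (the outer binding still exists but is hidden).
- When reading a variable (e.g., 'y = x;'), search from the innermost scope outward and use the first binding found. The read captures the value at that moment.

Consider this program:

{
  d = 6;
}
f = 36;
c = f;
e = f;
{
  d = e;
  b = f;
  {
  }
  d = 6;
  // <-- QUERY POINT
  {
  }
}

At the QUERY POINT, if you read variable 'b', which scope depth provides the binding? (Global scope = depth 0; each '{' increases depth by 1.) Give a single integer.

Answer: 1

Derivation:
Step 1: enter scope (depth=1)
Step 2: declare d=6 at depth 1
Step 3: exit scope (depth=0)
Step 4: declare f=36 at depth 0
Step 5: declare c=(read f)=36 at depth 0
Step 6: declare e=(read f)=36 at depth 0
Step 7: enter scope (depth=1)
Step 8: declare d=(read e)=36 at depth 1
Step 9: declare b=(read f)=36 at depth 1
Step 10: enter scope (depth=2)
Step 11: exit scope (depth=1)
Step 12: declare d=6 at depth 1
Visible at query point: b=36 c=36 d=6 e=36 f=36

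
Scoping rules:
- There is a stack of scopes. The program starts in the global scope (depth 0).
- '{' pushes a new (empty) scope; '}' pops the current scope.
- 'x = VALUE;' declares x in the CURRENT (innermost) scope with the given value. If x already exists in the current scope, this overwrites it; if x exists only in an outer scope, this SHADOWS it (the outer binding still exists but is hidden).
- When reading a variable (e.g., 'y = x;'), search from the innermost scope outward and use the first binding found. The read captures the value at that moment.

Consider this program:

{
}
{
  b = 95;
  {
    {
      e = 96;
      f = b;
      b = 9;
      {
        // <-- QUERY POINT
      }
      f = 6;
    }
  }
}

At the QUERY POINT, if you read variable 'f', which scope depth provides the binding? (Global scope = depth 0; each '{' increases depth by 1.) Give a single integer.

Step 1: enter scope (depth=1)
Step 2: exit scope (depth=0)
Step 3: enter scope (depth=1)
Step 4: declare b=95 at depth 1
Step 5: enter scope (depth=2)
Step 6: enter scope (depth=3)
Step 7: declare e=96 at depth 3
Step 8: declare f=(read b)=95 at depth 3
Step 9: declare b=9 at depth 3
Step 10: enter scope (depth=4)
Visible at query point: b=9 e=96 f=95

Answer: 3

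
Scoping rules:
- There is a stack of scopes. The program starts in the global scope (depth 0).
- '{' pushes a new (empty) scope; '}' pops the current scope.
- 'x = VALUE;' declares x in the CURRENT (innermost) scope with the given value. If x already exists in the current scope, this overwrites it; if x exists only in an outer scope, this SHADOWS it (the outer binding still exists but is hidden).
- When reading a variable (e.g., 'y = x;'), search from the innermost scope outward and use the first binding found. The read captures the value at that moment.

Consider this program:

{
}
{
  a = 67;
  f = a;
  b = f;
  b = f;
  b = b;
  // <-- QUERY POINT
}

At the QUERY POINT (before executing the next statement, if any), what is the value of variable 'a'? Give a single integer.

Step 1: enter scope (depth=1)
Step 2: exit scope (depth=0)
Step 3: enter scope (depth=1)
Step 4: declare a=67 at depth 1
Step 5: declare f=(read a)=67 at depth 1
Step 6: declare b=(read f)=67 at depth 1
Step 7: declare b=(read f)=67 at depth 1
Step 8: declare b=(read b)=67 at depth 1
Visible at query point: a=67 b=67 f=67

Answer: 67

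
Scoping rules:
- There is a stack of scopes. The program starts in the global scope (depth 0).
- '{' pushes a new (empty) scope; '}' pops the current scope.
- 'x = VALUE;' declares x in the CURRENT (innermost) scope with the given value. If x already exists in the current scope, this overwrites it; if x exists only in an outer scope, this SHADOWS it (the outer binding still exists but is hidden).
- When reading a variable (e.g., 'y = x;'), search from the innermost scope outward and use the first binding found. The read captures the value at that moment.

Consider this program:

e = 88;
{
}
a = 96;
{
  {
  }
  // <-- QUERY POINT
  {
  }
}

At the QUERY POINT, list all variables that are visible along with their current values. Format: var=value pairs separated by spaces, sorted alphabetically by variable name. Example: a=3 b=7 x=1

Step 1: declare e=88 at depth 0
Step 2: enter scope (depth=1)
Step 3: exit scope (depth=0)
Step 4: declare a=96 at depth 0
Step 5: enter scope (depth=1)
Step 6: enter scope (depth=2)
Step 7: exit scope (depth=1)
Visible at query point: a=96 e=88

Answer: a=96 e=88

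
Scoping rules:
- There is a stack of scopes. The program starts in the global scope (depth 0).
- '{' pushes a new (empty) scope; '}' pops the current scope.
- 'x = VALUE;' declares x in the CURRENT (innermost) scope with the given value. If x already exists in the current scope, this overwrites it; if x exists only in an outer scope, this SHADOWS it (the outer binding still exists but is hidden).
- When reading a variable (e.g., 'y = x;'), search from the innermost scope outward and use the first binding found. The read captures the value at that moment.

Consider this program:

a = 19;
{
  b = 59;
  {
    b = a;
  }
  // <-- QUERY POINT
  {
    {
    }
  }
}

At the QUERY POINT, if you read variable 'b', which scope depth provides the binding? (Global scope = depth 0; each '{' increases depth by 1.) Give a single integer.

Answer: 1

Derivation:
Step 1: declare a=19 at depth 0
Step 2: enter scope (depth=1)
Step 3: declare b=59 at depth 1
Step 4: enter scope (depth=2)
Step 5: declare b=(read a)=19 at depth 2
Step 6: exit scope (depth=1)
Visible at query point: a=19 b=59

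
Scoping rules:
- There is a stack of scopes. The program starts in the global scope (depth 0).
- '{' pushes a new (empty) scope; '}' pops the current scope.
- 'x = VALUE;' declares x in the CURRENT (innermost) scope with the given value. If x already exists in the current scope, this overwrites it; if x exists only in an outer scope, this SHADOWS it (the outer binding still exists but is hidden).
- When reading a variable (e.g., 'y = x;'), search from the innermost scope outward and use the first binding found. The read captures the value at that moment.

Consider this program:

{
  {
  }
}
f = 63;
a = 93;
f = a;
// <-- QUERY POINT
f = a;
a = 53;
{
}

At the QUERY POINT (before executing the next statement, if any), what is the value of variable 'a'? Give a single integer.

Answer: 93

Derivation:
Step 1: enter scope (depth=1)
Step 2: enter scope (depth=2)
Step 3: exit scope (depth=1)
Step 4: exit scope (depth=0)
Step 5: declare f=63 at depth 0
Step 6: declare a=93 at depth 0
Step 7: declare f=(read a)=93 at depth 0
Visible at query point: a=93 f=93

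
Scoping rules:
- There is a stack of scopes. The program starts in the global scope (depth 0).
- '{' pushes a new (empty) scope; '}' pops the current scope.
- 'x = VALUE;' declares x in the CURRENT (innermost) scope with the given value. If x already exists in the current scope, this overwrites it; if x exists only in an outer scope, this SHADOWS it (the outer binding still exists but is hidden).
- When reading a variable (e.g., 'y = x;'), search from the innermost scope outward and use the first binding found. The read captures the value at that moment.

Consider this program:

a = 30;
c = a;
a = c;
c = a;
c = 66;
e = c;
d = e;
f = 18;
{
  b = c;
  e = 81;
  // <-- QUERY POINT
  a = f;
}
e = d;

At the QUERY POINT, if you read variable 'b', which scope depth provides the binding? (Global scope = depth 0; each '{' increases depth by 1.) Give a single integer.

Step 1: declare a=30 at depth 0
Step 2: declare c=(read a)=30 at depth 0
Step 3: declare a=(read c)=30 at depth 0
Step 4: declare c=(read a)=30 at depth 0
Step 5: declare c=66 at depth 0
Step 6: declare e=(read c)=66 at depth 0
Step 7: declare d=(read e)=66 at depth 0
Step 8: declare f=18 at depth 0
Step 9: enter scope (depth=1)
Step 10: declare b=(read c)=66 at depth 1
Step 11: declare e=81 at depth 1
Visible at query point: a=30 b=66 c=66 d=66 e=81 f=18

Answer: 1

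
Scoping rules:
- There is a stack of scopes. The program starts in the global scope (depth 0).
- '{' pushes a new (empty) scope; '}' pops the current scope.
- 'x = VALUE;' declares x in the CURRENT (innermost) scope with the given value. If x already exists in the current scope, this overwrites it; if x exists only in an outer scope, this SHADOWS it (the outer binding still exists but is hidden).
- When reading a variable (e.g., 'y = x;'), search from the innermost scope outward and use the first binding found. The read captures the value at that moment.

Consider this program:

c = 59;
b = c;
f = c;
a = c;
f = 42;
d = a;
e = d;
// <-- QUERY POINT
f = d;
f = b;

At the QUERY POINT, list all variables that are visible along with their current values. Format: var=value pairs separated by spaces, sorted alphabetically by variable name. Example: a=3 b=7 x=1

Step 1: declare c=59 at depth 0
Step 2: declare b=(read c)=59 at depth 0
Step 3: declare f=(read c)=59 at depth 0
Step 4: declare a=(read c)=59 at depth 0
Step 5: declare f=42 at depth 0
Step 6: declare d=(read a)=59 at depth 0
Step 7: declare e=(read d)=59 at depth 0
Visible at query point: a=59 b=59 c=59 d=59 e=59 f=42

Answer: a=59 b=59 c=59 d=59 e=59 f=42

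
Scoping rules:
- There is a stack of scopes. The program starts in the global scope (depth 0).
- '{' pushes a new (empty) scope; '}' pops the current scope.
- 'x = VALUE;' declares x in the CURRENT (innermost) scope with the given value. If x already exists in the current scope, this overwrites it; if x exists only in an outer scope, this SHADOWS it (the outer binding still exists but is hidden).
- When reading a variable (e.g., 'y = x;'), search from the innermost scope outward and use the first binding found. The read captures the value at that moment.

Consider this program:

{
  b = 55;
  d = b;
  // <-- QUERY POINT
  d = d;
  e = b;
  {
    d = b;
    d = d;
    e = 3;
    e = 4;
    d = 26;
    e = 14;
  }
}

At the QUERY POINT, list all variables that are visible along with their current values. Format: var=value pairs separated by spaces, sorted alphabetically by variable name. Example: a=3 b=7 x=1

Step 1: enter scope (depth=1)
Step 2: declare b=55 at depth 1
Step 3: declare d=(read b)=55 at depth 1
Visible at query point: b=55 d=55

Answer: b=55 d=55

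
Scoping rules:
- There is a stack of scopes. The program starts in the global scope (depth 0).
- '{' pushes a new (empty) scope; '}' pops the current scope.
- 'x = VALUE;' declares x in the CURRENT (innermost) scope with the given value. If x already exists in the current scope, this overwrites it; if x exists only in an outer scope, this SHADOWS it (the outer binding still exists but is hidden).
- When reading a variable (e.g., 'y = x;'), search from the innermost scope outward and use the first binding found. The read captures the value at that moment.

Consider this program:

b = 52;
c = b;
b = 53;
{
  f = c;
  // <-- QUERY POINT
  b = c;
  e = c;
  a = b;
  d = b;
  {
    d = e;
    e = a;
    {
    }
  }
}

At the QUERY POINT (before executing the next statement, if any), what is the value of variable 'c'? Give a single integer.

Answer: 52

Derivation:
Step 1: declare b=52 at depth 0
Step 2: declare c=(read b)=52 at depth 0
Step 3: declare b=53 at depth 0
Step 4: enter scope (depth=1)
Step 5: declare f=(read c)=52 at depth 1
Visible at query point: b=53 c=52 f=52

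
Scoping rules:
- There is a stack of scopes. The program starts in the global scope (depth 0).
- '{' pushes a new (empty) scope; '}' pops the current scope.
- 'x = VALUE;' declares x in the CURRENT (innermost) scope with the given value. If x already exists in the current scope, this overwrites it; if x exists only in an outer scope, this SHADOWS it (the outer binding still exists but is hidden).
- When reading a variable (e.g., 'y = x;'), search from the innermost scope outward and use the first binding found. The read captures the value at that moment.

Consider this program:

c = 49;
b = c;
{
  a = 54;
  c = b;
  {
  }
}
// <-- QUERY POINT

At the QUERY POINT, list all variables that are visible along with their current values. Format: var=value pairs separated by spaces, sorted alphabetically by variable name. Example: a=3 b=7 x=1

Step 1: declare c=49 at depth 0
Step 2: declare b=(read c)=49 at depth 0
Step 3: enter scope (depth=1)
Step 4: declare a=54 at depth 1
Step 5: declare c=(read b)=49 at depth 1
Step 6: enter scope (depth=2)
Step 7: exit scope (depth=1)
Step 8: exit scope (depth=0)
Visible at query point: b=49 c=49

Answer: b=49 c=49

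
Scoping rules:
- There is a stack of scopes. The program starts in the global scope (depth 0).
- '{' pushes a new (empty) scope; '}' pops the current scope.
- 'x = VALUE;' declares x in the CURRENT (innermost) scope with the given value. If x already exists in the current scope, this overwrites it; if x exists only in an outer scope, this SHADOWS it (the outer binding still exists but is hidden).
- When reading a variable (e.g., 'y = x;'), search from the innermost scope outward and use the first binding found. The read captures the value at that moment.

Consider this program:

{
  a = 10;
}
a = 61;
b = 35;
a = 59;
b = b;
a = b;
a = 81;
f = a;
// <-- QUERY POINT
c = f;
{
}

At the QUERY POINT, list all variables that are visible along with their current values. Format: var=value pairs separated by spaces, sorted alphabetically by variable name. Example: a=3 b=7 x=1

Answer: a=81 b=35 f=81

Derivation:
Step 1: enter scope (depth=1)
Step 2: declare a=10 at depth 1
Step 3: exit scope (depth=0)
Step 4: declare a=61 at depth 0
Step 5: declare b=35 at depth 0
Step 6: declare a=59 at depth 0
Step 7: declare b=(read b)=35 at depth 0
Step 8: declare a=(read b)=35 at depth 0
Step 9: declare a=81 at depth 0
Step 10: declare f=(read a)=81 at depth 0
Visible at query point: a=81 b=35 f=81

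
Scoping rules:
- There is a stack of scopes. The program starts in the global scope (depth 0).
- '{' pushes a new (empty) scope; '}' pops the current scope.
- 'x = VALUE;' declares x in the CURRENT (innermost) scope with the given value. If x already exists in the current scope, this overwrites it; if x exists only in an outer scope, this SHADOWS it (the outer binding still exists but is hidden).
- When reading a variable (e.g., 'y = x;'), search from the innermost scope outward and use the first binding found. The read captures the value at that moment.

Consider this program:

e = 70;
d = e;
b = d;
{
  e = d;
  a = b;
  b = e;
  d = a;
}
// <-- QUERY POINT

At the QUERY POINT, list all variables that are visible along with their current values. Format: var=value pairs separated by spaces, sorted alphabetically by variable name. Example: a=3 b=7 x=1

Step 1: declare e=70 at depth 0
Step 2: declare d=(read e)=70 at depth 0
Step 3: declare b=(read d)=70 at depth 0
Step 4: enter scope (depth=1)
Step 5: declare e=(read d)=70 at depth 1
Step 6: declare a=(read b)=70 at depth 1
Step 7: declare b=(read e)=70 at depth 1
Step 8: declare d=(read a)=70 at depth 1
Step 9: exit scope (depth=0)
Visible at query point: b=70 d=70 e=70

Answer: b=70 d=70 e=70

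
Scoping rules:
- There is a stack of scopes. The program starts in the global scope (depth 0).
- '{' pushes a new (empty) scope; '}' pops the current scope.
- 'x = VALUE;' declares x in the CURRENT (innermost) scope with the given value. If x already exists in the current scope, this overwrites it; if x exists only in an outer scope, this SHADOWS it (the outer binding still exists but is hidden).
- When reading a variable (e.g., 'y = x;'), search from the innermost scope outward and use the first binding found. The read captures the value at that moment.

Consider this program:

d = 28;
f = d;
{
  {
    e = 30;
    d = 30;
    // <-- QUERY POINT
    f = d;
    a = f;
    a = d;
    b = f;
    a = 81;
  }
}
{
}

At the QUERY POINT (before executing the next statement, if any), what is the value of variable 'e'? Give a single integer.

Step 1: declare d=28 at depth 0
Step 2: declare f=(read d)=28 at depth 0
Step 3: enter scope (depth=1)
Step 4: enter scope (depth=2)
Step 5: declare e=30 at depth 2
Step 6: declare d=30 at depth 2
Visible at query point: d=30 e=30 f=28

Answer: 30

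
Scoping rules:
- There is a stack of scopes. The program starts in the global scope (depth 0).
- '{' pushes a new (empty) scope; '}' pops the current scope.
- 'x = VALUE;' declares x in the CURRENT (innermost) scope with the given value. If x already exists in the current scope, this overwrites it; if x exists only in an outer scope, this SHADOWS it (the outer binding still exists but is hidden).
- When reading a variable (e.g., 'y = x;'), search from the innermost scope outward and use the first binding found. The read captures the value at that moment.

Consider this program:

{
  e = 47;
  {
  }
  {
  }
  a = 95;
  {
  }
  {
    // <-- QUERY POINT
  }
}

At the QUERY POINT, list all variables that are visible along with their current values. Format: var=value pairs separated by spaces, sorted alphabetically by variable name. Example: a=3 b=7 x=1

Step 1: enter scope (depth=1)
Step 2: declare e=47 at depth 1
Step 3: enter scope (depth=2)
Step 4: exit scope (depth=1)
Step 5: enter scope (depth=2)
Step 6: exit scope (depth=1)
Step 7: declare a=95 at depth 1
Step 8: enter scope (depth=2)
Step 9: exit scope (depth=1)
Step 10: enter scope (depth=2)
Visible at query point: a=95 e=47

Answer: a=95 e=47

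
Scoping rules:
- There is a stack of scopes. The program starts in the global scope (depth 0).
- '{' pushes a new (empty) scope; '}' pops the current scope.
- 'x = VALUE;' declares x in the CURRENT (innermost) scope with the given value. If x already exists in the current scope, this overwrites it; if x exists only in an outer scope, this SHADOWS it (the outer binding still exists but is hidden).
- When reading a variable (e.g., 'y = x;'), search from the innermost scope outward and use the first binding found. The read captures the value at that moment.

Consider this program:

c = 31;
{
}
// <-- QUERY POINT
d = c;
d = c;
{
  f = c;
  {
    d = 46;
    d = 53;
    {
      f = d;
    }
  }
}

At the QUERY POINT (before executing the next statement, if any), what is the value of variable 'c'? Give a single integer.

Answer: 31

Derivation:
Step 1: declare c=31 at depth 0
Step 2: enter scope (depth=1)
Step 3: exit scope (depth=0)
Visible at query point: c=31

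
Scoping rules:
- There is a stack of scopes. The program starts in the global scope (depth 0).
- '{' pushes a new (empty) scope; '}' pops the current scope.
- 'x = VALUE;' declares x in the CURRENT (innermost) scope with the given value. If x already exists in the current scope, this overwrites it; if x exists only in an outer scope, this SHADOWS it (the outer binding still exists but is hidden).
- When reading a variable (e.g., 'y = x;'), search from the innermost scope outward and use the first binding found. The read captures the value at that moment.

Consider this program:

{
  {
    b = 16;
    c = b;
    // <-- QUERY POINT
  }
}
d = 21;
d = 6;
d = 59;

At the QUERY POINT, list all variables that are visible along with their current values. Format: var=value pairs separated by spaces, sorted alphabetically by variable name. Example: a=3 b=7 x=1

Step 1: enter scope (depth=1)
Step 2: enter scope (depth=2)
Step 3: declare b=16 at depth 2
Step 4: declare c=(read b)=16 at depth 2
Visible at query point: b=16 c=16

Answer: b=16 c=16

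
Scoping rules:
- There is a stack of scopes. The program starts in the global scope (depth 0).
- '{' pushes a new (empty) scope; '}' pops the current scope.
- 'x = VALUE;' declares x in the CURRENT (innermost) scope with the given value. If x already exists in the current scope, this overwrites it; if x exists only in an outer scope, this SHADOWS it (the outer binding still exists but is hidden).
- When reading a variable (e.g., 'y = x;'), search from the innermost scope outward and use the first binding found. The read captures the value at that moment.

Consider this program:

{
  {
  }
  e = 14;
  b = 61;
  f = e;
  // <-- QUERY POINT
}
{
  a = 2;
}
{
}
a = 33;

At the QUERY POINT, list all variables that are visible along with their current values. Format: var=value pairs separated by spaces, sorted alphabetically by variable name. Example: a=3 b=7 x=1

Answer: b=61 e=14 f=14

Derivation:
Step 1: enter scope (depth=1)
Step 2: enter scope (depth=2)
Step 3: exit scope (depth=1)
Step 4: declare e=14 at depth 1
Step 5: declare b=61 at depth 1
Step 6: declare f=(read e)=14 at depth 1
Visible at query point: b=61 e=14 f=14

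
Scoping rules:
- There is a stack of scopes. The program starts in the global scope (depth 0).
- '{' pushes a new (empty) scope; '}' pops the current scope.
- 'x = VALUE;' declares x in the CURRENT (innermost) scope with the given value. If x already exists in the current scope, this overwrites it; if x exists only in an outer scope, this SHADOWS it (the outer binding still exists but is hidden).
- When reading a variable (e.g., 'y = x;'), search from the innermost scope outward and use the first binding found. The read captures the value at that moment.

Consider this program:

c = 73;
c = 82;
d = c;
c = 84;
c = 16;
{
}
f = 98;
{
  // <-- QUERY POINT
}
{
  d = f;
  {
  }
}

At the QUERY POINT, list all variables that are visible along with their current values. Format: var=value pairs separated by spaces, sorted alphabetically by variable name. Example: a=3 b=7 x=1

Answer: c=16 d=82 f=98

Derivation:
Step 1: declare c=73 at depth 0
Step 2: declare c=82 at depth 0
Step 3: declare d=(read c)=82 at depth 0
Step 4: declare c=84 at depth 0
Step 5: declare c=16 at depth 0
Step 6: enter scope (depth=1)
Step 7: exit scope (depth=0)
Step 8: declare f=98 at depth 0
Step 9: enter scope (depth=1)
Visible at query point: c=16 d=82 f=98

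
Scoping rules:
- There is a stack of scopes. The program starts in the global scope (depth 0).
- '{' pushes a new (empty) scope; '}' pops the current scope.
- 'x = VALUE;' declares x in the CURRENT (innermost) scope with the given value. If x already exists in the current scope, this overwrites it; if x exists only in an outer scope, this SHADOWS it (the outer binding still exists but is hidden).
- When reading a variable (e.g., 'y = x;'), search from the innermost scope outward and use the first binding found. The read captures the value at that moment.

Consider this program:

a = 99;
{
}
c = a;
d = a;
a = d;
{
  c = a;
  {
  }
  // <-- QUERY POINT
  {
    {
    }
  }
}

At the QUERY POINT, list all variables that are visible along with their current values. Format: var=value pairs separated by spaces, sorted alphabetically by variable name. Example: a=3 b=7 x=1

Step 1: declare a=99 at depth 0
Step 2: enter scope (depth=1)
Step 3: exit scope (depth=0)
Step 4: declare c=(read a)=99 at depth 0
Step 5: declare d=(read a)=99 at depth 0
Step 6: declare a=(read d)=99 at depth 0
Step 7: enter scope (depth=1)
Step 8: declare c=(read a)=99 at depth 1
Step 9: enter scope (depth=2)
Step 10: exit scope (depth=1)
Visible at query point: a=99 c=99 d=99

Answer: a=99 c=99 d=99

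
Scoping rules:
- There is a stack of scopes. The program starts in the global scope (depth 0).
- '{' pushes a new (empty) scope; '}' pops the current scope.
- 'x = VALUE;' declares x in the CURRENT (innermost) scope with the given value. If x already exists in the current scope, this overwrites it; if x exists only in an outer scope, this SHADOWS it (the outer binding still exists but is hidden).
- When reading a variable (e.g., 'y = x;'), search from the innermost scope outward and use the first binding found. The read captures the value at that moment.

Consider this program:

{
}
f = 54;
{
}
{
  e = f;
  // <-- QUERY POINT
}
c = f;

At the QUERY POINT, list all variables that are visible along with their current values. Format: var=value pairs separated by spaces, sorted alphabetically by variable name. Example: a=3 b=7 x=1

Step 1: enter scope (depth=1)
Step 2: exit scope (depth=0)
Step 3: declare f=54 at depth 0
Step 4: enter scope (depth=1)
Step 5: exit scope (depth=0)
Step 6: enter scope (depth=1)
Step 7: declare e=(read f)=54 at depth 1
Visible at query point: e=54 f=54

Answer: e=54 f=54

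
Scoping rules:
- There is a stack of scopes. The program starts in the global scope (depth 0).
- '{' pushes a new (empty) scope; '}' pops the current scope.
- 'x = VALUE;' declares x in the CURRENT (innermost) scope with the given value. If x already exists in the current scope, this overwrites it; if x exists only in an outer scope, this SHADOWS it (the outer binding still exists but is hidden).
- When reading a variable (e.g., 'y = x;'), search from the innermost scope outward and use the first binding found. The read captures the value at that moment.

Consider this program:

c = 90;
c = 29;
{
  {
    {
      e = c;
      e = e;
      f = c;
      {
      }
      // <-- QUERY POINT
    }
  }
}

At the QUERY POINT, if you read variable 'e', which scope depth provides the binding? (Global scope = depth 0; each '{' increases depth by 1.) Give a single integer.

Step 1: declare c=90 at depth 0
Step 2: declare c=29 at depth 0
Step 3: enter scope (depth=1)
Step 4: enter scope (depth=2)
Step 5: enter scope (depth=3)
Step 6: declare e=(read c)=29 at depth 3
Step 7: declare e=(read e)=29 at depth 3
Step 8: declare f=(read c)=29 at depth 3
Step 9: enter scope (depth=4)
Step 10: exit scope (depth=3)
Visible at query point: c=29 e=29 f=29

Answer: 3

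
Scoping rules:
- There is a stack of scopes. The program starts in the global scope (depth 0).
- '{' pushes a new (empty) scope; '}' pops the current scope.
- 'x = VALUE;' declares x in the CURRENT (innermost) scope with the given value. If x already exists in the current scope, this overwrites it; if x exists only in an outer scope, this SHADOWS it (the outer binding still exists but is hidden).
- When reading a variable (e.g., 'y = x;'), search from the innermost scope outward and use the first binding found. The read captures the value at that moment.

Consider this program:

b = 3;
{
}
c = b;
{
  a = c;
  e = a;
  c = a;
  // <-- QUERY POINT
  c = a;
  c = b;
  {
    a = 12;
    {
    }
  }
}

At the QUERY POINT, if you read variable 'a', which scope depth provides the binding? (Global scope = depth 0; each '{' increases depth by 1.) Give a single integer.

Answer: 1

Derivation:
Step 1: declare b=3 at depth 0
Step 2: enter scope (depth=1)
Step 3: exit scope (depth=0)
Step 4: declare c=(read b)=3 at depth 0
Step 5: enter scope (depth=1)
Step 6: declare a=(read c)=3 at depth 1
Step 7: declare e=(read a)=3 at depth 1
Step 8: declare c=(read a)=3 at depth 1
Visible at query point: a=3 b=3 c=3 e=3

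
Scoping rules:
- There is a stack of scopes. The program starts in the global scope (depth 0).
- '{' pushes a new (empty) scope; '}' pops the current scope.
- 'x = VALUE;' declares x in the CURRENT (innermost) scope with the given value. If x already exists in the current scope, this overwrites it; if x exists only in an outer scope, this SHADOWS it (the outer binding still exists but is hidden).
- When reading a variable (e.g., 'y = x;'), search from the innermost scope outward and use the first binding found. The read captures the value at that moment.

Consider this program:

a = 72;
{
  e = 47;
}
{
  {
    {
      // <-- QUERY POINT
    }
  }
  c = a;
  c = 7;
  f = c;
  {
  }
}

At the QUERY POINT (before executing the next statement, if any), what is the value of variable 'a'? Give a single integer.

Answer: 72

Derivation:
Step 1: declare a=72 at depth 0
Step 2: enter scope (depth=1)
Step 3: declare e=47 at depth 1
Step 4: exit scope (depth=0)
Step 5: enter scope (depth=1)
Step 6: enter scope (depth=2)
Step 7: enter scope (depth=3)
Visible at query point: a=72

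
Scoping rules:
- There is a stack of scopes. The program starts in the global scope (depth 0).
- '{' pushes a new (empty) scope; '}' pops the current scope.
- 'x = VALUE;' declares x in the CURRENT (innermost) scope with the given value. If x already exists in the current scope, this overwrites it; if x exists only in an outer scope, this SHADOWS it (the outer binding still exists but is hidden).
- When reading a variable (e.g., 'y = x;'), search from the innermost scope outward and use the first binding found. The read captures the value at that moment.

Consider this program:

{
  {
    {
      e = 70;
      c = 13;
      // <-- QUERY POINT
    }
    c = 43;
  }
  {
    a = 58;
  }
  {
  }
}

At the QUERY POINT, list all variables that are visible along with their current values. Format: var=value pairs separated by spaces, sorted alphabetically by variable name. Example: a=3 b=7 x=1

Step 1: enter scope (depth=1)
Step 2: enter scope (depth=2)
Step 3: enter scope (depth=3)
Step 4: declare e=70 at depth 3
Step 5: declare c=13 at depth 3
Visible at query point: c=13 e=70

Answer: c=13 e=70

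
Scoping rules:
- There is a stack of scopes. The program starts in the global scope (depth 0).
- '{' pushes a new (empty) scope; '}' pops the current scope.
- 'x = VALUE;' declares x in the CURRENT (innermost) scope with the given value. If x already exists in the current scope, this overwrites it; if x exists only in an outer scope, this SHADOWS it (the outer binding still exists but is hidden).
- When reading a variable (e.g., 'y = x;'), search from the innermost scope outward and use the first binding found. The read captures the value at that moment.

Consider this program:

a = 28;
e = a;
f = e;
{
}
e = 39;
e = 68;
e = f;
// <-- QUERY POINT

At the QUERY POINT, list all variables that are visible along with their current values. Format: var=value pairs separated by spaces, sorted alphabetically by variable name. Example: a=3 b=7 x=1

Answer: a=28 e=28 f=28

Derivation:
Step 1: declare a=28 at depth 0
Step 2: declare e=(read a)=28 at depth 0
Step 3: declare f=(read e)=28 at depth 0
Step 4: enter scope (depth=1)
Step 5: exit scope (depth=0)
Step 6: declare e=39 at depth 0
Step 7: declare e=68 at depth 0
Step 8: declare e=(read f)=28 at depth 0
Visible at query point: a=28 e=28 f=28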